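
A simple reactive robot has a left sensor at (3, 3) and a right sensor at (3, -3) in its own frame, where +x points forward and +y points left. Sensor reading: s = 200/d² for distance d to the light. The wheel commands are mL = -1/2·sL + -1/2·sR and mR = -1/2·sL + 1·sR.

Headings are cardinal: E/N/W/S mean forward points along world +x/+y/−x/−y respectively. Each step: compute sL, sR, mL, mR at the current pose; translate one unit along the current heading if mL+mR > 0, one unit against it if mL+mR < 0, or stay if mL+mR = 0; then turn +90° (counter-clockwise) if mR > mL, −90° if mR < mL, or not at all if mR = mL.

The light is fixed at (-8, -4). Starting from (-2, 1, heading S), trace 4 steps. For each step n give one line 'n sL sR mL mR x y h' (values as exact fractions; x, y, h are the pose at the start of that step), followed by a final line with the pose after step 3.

n=0: pose=(-2,1,S); sL=40/17, sR=200/13; mL=-1960/221, mR=3140/221; mL+mR=1180/221 → advance +1; mR−mL=300/13 → turn +1·90°
n=1: pose=(-2,0,E); sL=20/13, sR=100/41; mL=-1060/533, mR=890/533; mL+mR=-170/533 → advance -1; mR−mL=150/41 → turn +1·90°
n=2: pose=(-3,0,N); sL=200/53, sR=200/113; mL=-16600/5989, mR=-700/5989; mL+mR=-17300/5989 → advance -1; mR−mL=300/113 → turn +1·90°
n=3: pose=(-3,-1,W); sL=50, sR=5; mL=-55/2, mR=-20; mL+mR=-95/2 → advance -1; mR−mL=15/2 → turn +1·90°

0 40/17 200/13 -1960/221 3140/221 -2 1 S
1 20/13 100/41 -1060/533 890/533 -2 0 E
2 200/53 200/113 -16600/5989 -700/5989 -3 0 N
3 50 5 -55/2 -20 -3 -1 W
final -2 -1 S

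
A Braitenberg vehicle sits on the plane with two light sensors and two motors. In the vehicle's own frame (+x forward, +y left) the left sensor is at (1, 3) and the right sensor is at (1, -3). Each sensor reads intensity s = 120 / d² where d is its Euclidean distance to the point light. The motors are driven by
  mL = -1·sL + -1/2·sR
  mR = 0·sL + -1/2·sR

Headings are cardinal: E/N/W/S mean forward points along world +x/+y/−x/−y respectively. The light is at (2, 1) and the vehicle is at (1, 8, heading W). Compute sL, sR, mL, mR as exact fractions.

6 15/13 -171/26 -15/26

left sensor world pos  = (0, 5); dL² = 20
right sensor world pos = (0, 11); dR² = 104
sL = 120/20 = 6
sR = 120/104 = 15/13
mL = -1·sL + -1/2·sR = -171/26
mR = 0·sL + -1/2·sR = -15/26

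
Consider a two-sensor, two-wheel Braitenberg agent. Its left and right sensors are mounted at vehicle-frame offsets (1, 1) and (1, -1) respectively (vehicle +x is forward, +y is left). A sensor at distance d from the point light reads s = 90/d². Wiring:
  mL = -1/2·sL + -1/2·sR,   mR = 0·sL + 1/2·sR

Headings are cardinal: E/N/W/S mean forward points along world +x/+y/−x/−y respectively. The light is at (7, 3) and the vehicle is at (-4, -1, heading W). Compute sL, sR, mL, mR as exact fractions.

left sensor world pos  = (-5, -2); dL² = 169
right sensor world pos = (-5, 0); dR² = 153
sL = 90/169 = 90/169
sR = 90/153 = 10/17
mL = -1/2·sL + -1/2·sR = -1610/2873
mR = 0·sL + 1/2·sR = 5/17

90/169 10/17 -1610/2873 5/17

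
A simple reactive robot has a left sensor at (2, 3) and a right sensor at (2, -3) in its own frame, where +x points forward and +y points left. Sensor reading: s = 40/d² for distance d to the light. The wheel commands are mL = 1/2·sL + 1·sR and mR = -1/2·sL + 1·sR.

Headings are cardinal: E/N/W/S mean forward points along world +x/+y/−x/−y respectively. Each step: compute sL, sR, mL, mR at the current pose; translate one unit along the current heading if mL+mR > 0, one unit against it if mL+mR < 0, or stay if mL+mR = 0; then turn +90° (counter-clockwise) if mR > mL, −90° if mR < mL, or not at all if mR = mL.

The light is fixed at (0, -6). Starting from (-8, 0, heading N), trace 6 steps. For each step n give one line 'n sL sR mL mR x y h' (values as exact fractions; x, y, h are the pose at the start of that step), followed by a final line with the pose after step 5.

0 8/37 40/89 1836/3293 1124/3293 -8 0 N
1 5/17 10/13 405/442 275/442 -8 1 E
2 40/41 8/25 828/1025 -172/1025 -7 1 S
3 4/9 20/81 38/81 2/81 -7 0 W
4 8/37 40/89 1836/3293 1124/3293 -8 0 N
5 5/17 10/13 405/442 275/442 -8 1 E
final -7 1 S

n=0: pose=(-8,0,N); sL=8/37, sR=40/89; mL=1836/3293, mR=1124/3293; mL+mR=80/89 → advance +1; mR−mL=-8/37 → turn -1·90°
n=1: pose=(-8,1,E); sL=5/17, sR=10/13; mL=405/442, mR=275/442; mL+mR=20/13 → advance +1; mR−mL=-5/17 → turn -1·90°
n=2: pose=(-7,1,S); sL=40/41, sR=8/25; mL=828/1025, mR=-172/1025; mL+mR=16/25 → advance +1; mR−mL=-40/41 → turn -1·90°
n=3: pose=(-7,0,W); sL=4/9, sR=20/81; mL=38/81, mR=2/81; mL+mR=40/81 → advance +1; mR−mL=-4/9 → turn -1·90°
n=4: pose=(-8,0,N); sL=8/37, sR=40/89; mL=1836/3293, mR=1124/3293; mL+mR=80/89 → advance +1; mR−mL=-8/37 → turn -1·90°
n=5: pose=(-8,1,E); sL=5/17, sR=10/13; mL=405/442, mR=275/442; mL+mR=20/13 → advance +1; mR−mL=-5/17 → turn -1·90°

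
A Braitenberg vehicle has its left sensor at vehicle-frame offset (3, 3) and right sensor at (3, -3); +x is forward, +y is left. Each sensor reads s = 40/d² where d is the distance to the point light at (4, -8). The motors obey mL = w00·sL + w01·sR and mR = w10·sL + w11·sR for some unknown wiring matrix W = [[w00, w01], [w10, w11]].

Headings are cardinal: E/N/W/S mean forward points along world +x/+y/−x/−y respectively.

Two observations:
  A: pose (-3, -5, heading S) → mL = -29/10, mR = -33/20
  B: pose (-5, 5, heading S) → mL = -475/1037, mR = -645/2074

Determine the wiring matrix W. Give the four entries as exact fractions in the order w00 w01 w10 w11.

-1 -1 -1/2 -1

obs A: pose=(-3,-5,S) → sL=5/2, sR=2/5, mL=-29/10, mR=-33/20
obs B: pose=(-5,5,S) → sL=5/17, sR=10/61, mL=-475/1037, mR=-645/2074
sensor matrix S = [[5/2, 2/5], [5/17, 10/61]]; det S = 303/1037
solve [mL_A; mL_B] = S·[w00; w01] and [mR_A; mR_B] = S·[w10; w11]:
  w00 = -1, w01 = -1, w10 = -1/2, w11 = -1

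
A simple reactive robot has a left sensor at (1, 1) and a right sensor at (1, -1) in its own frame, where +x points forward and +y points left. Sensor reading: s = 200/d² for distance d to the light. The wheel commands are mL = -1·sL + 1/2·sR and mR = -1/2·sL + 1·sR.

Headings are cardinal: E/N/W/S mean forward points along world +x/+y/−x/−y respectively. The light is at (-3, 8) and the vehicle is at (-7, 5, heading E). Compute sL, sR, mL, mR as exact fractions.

200/13 8 -148/13 4/13

left sensor world pos  = (-6, 6); dL² = 13
right sensor world pos = (-6, 4); dR² = 25
sL = 200/13 = 200/13
sR = 200/25 = 8
mL = -1·sL + 1/2·sR = -148/13
mR = -1/2·sL + 1·sR = 4/13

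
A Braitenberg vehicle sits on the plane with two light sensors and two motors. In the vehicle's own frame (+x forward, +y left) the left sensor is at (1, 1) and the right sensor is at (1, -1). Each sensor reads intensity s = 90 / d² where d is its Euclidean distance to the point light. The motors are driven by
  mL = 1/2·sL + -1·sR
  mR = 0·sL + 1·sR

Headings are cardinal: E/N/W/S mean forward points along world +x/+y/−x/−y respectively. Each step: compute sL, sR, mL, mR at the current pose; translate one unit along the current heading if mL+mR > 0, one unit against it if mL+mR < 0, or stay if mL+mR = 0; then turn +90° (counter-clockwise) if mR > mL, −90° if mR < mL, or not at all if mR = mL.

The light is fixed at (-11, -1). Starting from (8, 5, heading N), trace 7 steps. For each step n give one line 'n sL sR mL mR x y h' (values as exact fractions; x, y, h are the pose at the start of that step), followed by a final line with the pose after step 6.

n=0: pose=(8,5,N); sL=90/373, sR=90/449; mL=-13365/167477, mR=90/449; mL+mR=45/373 → advance +1; mR−mL=46935/167477 → turn +1·90°
n=1: pose=(8,6,W); sL=1/4, sR=45/194; mL=-83/776, mR=45/194; mL+mR=1/8 → advance +1; mR−mL=263/776 → turn +1·90°
n=2: pose=(7,6,S); sL=90/397, sR=18/65; mL=-4221/25805, mR=18/65; mL+mR=45/397 → advance +1; mR−mL=11367/25805 → turn +1·90°
n=3: pose=(7,5,E); sL=9/41, sR=45/193; mL=-1953/15826, mR=45/193; mL+mR=9/82 → advance +1; mR−mL=5643/15826 → turn +1·90°
n=4: pose=(8,5,N); sL=90/373, sR=90/449; mL=-13365/167477, mR=90/449; mL+mR=45/373 → advance +1; mR−mL=46935/167477 → turn +1·90°
n=5: pose=(8,6,W); sL=1/4, sR=45/194; mL=-83/776, mR=45/194; mL+mR=1/8 → advance +1; mR−mL=263/776 → turn +1·90°
n=6: pose=(7,6,S); sL=90/397, sR=18/65; mL=-4221/25805, mR=18/65; mL+mR=45/397 → advance +1; mR−mL=11367/25805 → turn +1·90°

0 90/373 90/449 -13365/167477 90/449 8 5 N
1 1/4 45/194 -83/776 45/194 8 6 W
2 90/397 18/65 -4221/25805 18/65 7 6 S
3 9/41 45/193 -1953/15826 45/193 7 5 E
4 90/373 90/449 -13365/167477 90/449 8 5 N
5 1/4 45/194 -83/776 45/194 8 6 W
6 90/397 18/65 -4221/25805 18/65 7 6 S
final 7 5 E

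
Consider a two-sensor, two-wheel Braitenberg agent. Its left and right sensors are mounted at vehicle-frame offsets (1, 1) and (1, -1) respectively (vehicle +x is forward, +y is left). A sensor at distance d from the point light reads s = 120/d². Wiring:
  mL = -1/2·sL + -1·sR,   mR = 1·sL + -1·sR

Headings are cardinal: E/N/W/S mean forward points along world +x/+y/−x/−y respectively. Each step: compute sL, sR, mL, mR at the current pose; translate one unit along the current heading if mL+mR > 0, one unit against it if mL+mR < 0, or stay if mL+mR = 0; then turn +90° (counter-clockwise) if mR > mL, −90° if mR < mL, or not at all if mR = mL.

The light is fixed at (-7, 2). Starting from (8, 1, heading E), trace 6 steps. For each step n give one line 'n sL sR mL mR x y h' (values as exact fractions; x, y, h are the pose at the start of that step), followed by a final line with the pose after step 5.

n=0: pose=(8,1,E); sL=15/32, sR=6/13; mL=-579/832, mR=3/416; mL+mR=-573/832 → advance -1; mR−mL=45/64 → turn +1·90°
n=1: pose=(7,1,N); sL=120/169, sR=8/15; mL=-2252/2535, mR=448/2535; mL+mR=-1804/2535 → advance -1; mR−mL=180/169 → turn +1·90°
n=2: pose=(7,0,W); sL=60/89, sR=12/17; mL=-1578/1513, mR=-48/1513; mL+mR=-1626/1513 → advance -1; mR−mL=90/89 → turn +1·90°
n=3: pose=(8,0,S); sL=24/53, sR=24/41; mL=-1764/2173, mR=-288/2173; mL+mR=-2052/2173 → advance -1; mR−mL=36/53 → turn +1·90°
n=4: pose=(8,1,E); sL=15/32, sR=6/13; mL=-579/832, mR=3/416; mL+mR=-573/832 → advance -1; mR−mL=45/64 → turn +1·90°
n=5: pose=(7,1,N); sL=120/169, sR=8/15; mL=-2252/2535, mR=448/2535; mL+mR=-1804/2535 → advance -1; mR−mL=180/169 → turn +1·90°

0 15/32 6/13 -579/832 3/416 8 1 E
1 120/169 8/15 -2252/2535 448/2535 7 1 N
2 60/89 12/17 -1578/1513 -48/1513 7 0 W
3 24/53 24/41 -1764/2173 -288/2173 8 0 S
4 15/32 6/13 -579/832 3/416 8 1 E
5 120/169 8/15 -2252/2535 448/2535 7 1 N
final 7 0 W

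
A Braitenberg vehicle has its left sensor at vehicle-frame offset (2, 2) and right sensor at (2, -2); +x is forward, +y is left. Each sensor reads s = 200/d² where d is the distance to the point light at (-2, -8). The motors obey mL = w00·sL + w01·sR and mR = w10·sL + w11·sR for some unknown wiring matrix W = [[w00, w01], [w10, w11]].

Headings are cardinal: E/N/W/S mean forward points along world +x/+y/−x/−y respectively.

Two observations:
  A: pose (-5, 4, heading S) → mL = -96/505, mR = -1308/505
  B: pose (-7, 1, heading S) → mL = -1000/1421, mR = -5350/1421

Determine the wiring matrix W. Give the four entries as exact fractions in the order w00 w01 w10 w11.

-1/2 1/2 -1/2 -1

obs A: pose=(-5,4,S) → sL=200/101, sR=8/5, mL=-96/505, mR=-1308/505
obs B: pose=(-7,1,S) → sL=100/29, sR=100/49, mL=-1000/1421, mR=-5350/1421
sensor matrix S = [[200/101, 8/5], [100/29, 100/49]]; det S = -211840/143521
solve [mL_A; mL_B] = S·[w00; w01] and [mR_A; mR_B] = S·[w10; w11]:
  w00 = -1/2, w01 = 1/2, w10 = -1/2, w11 = -1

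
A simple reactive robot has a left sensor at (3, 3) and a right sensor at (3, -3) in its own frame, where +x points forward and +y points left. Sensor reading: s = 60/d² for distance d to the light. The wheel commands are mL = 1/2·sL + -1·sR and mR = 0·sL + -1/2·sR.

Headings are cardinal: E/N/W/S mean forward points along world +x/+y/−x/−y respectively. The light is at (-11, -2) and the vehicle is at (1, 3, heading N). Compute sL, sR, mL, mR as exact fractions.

left sensor world pos  = (-2, 6); dL² = 145
right sensor world pos = (4, 6); dR² = 289
sL = 60/145 = 12/29
sR = 60/289 = 60/289
mL = 1/2·sL + -1·sR = -6/8381
mR = 0·sL + -1/2·sR = -30/289

12/29 60/289 -6/8381 -30/289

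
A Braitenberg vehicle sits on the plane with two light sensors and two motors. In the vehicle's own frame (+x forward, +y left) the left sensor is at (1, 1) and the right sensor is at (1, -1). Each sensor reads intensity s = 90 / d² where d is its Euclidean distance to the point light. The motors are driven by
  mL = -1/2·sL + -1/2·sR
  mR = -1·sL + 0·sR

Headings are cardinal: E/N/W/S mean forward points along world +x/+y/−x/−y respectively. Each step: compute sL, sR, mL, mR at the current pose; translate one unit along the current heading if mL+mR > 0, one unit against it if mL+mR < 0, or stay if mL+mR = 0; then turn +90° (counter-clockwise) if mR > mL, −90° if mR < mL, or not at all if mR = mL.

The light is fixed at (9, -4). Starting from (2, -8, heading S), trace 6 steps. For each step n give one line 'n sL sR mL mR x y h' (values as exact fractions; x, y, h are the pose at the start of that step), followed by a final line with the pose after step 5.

0 90/61 90/89 -6750/5429 -90/61 2 -8 S
1 9/8 45/34 -333/272 -9/8 2 -7 W
2 90/41 18/13 -954/533 -90/41 3 -7 S
3 45/29 9/5 -243/145 -45/29 3 -6 W
4 18/5 2 -14/5 -18/5 4 -6 S
5 9/4 5/2 -19/8 -9/4 4 -5 W
final 5 -5 S

n=0: pose=(2,-8,S); sL=90/61, sR=90/89; mL=-6750/5429, mR=-90/61; mL+mR=-14760/5429 → advance -1; mR−mL=-1260/5429 → turn -1·90°
n=1: pose=(2,-7,W); sL=9/8, sR=45/34; mL=-333/272, mR=-9/8; mL+mR=-639/272 → advance -1; mR−mL=27/272 → turn +1·90°
n=2: pose=(3,-7,S); sL=90/41, sR=18/13; mL=-954/533, mR=-90/41; mL+mR=-2124/533 → advance -1; mR−mL=-216/533 → turn -1·90°
n=3: pose=(3,-6,W); sL=45/29, sR=9/5; mL=-243/145, mR=-45/29; mL+mR=-468/145 → advance -1; mR−mL=18/145 → turn +1·90°
n=4: pose=(4,-6,S); sL=18/5, sR=2; mL=-14/5, mR=-18/5; mL+mR=-32/5 → advance -1; mR−mL=-4/5 → turn -1·90°
n=5: pose=(4,-5,W); sL=9/4, sR=5/2; mL=-19/8, mR=-9/4; mL+mR=-37/8 → advance -1; mR−mL=1/8 → turn +1·90°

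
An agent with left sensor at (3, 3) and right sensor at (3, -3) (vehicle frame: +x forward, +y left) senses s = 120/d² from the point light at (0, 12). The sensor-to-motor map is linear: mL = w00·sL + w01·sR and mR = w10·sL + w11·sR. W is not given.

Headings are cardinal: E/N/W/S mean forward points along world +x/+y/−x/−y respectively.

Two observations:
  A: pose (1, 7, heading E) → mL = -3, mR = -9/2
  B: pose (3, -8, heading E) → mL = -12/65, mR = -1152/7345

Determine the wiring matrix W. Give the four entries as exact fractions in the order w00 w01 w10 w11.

-1/2 0 -1 1

obs A: pose=(1,7,E) → sL=6, sR=3/2, mL=-3, mR=-9/2
obs B: pose=(3,-8,E) → sL=24/65, sR=24/113, mL=-12/65, mR=-1152/7345
sensor matrix S = [[6, 3/2], [24/65, 24/113]]; det S = 5292/7345
solve [mL_A; mL_B] = S·[w00; w01] and [mR_A; mR_B] = S·[w10; w11]:
  w00 = -1/2, w01 = 0, w10 = -1, w11 = 1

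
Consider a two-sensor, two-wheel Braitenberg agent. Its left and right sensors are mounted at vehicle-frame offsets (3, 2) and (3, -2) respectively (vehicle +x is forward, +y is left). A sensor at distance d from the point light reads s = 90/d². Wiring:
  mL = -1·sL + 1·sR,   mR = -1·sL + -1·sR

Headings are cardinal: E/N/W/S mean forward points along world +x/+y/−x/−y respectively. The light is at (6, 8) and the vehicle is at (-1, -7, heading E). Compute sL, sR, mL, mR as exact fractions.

left sensor world pos  = (2, -5); dL² = 185
right sensor world pos = (2, -9); dR² = 305
sL = 90/185 = 18/37
sR = 90/305 = 18/61
mL = -1·sL + 1·sR = -432/2257
mR = -1·sL + -1·sR = -1764/2257

18/37 18/61 -432/2257 -1764/2257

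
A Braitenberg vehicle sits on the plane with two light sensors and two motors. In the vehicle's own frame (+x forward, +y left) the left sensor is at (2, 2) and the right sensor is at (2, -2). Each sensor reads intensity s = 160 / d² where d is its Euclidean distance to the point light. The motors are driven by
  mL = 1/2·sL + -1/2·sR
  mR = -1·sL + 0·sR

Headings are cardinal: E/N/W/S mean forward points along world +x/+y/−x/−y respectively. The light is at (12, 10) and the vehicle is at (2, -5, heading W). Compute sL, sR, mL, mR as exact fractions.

160/433 160/313 -9600/135529 -160/433

left sensor world pos  = (0, -7); dL² = 433
right sensor world pos = (0, -3); dR² = 313
sL = 160/433 = 160/433
sR = 160/313 = 160/313
mL = 1/2·sL + -1/2·sR = -9600/135529
mR = -1·sL + 0·sR = -160/433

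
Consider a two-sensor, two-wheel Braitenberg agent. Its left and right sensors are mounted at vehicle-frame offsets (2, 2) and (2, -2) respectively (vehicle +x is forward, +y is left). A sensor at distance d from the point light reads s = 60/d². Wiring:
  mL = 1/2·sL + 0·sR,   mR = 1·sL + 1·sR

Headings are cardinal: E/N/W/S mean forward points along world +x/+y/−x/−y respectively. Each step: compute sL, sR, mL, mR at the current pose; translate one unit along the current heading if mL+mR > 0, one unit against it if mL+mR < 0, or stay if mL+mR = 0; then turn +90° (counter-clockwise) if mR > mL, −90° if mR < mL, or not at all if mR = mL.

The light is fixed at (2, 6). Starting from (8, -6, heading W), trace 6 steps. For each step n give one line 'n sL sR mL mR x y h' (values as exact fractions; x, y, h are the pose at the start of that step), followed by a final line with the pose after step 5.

0 15/53 15/29 15/106 1230/1537 8 -6 W
1 12/49 12/41 6/49 1080/2009 7 -6 S
2 6/17 30/137 3/17 1332/2329 7 -7 E
3 60/137 12/37 30/137 3864/5069 8 -7 N
4 15/53 15/29 15/106 1230/1537 8 -6 W
5 12/49 12/41 6/49 1080/2009 7 -6 S
final 7 -7 E

n=0: pose=(8,-6,W); sL=15/53, sR=15/29; mL=15/106, mR=1230/1537; mL+mR=2895/3074 → advance +1; mR−mL=2025/3074 → turn +1·90°
n=1: pose=(7,-6,S); sL=12/49, sR=12/41; mL=6/49, mR=1080/2009; mL+mR=1326/2009 → advance +1; mR−mL=834/2009 → turn +1·90°
n=2: pose=(7,-7,E); sL=6/17, sR=30/137; mL=3/17, mR=1332/2329; mL+mR=1743/2329 → advance +1; mR−mL=921/2329 → turn +1·90°
n=3: pose=(8,-7,N); sL=60/137, sR=12/37; mL=30/137, mR=3864/5069; mL+mR=4974/5069 → advance +1; mR−mL=2754/5069 → turn +1·90°
n=4: pose=(8,-6,W); sL=15/53, sR=15/29; mL=15/106, mR=1230/1537; mL+mR=2895/3074 → advance +1; mR−mL=2025/3074 → turn +1·90°
n=5: pose=(7,-6,S); sL=12/49, sR=12/41; mL=6/49, mR=1080/2009; mL+mR=1326/2009 → advance +1; mR−mL=834/2009 → turn +1·90°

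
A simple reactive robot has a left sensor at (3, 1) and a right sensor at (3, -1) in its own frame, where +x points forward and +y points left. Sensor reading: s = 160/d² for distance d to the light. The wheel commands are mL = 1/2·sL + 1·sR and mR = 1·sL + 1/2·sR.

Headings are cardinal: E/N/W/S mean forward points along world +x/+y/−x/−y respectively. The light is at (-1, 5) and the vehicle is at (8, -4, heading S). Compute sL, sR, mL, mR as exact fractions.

40/61 10/13 870/793 825/793

left sensor world pos  = (9, -7); dL² = 244
right sensor world pos = (7, -7); dR² = 208
sL = 160/244 = 40/61
sR = 160/208 = 10/13
mL = 1/2·sL + 1·sR = 870/793
mR = 1·sL + 1/2·sR = 825/793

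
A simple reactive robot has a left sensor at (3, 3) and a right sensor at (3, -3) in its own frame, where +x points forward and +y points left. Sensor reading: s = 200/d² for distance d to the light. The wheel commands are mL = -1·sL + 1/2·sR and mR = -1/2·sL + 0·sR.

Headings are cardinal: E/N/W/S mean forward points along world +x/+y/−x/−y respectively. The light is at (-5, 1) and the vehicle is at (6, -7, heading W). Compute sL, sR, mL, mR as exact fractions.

left sensor world pos  = (3, -10); dL² = 185
right sensor world pos = (3, -4); dR² = 89
sL = 200/185 = 40/37
sR = 200/89 = 200/89
mL = -1·sL + 1/2·sR = 140/3293
mR = -1/2·sL + 0·sR = -20/37

40/37 200/89 140/3293 -20/37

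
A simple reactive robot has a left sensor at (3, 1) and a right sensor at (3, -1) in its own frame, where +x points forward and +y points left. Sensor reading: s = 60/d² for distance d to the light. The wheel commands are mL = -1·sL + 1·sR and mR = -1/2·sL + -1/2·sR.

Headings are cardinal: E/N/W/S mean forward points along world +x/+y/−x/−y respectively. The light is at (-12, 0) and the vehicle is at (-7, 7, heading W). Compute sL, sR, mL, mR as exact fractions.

left sensor world pos  = (-10, 6); dL² = 40
right sensor world pos = (-10, 8); dR² = 68
sL = 60/40 = 3/2
sR = 60/68 = 15/17
mL = -1·sL + 1·sR = -21/34
mR = -1/2·sL + -1/2·sR = -81/68

3/2 15/17 -21/34 -81/68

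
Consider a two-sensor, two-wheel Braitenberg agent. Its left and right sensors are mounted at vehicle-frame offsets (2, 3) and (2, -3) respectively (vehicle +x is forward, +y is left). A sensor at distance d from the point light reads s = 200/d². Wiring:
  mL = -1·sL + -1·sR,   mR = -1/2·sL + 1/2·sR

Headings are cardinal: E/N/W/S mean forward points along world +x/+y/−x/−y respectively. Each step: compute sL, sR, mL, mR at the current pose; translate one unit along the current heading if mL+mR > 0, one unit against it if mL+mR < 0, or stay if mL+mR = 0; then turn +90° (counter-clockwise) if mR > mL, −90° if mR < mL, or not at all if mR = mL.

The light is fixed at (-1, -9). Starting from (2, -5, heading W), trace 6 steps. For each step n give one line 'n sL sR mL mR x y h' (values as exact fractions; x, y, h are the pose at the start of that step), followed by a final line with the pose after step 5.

0 100 4 -104 -48 2 -5 W
1 200/53 40 -2320/53 960/53 3 -5 S
2 2 5 -7 3/2 3 -4 E
3 200/49 40/17 -5360/833 -720/833 2 -4 N
4 100 4 -104 -48 2 -5 W
5 200/53 40 -2320/53 960/53 3 -5 S
final 3 -4 E

n=0: pose=(2,-5,W); sL=100, sR=4; mL=-104, mR=-48; mL+mR=-152 → advance -1; mR−mL=56 → turn +1·90°
n=1: pose=(3,-5,S); sL=200/53, sR=40; mL=-2320/53, mR=960/53; mL+mR=-1360/53 → advance -1; mR−mL=3280/53 → turn +1·90°
n=2: pose=(3,-4,E); sL=2, sR=5; mL=-7, mR=3/2; mL+mR=-11/2 → advance -1; mR−mL=17/2 → turn +1·90°
n=3: pose=(2,-4,N); sL=200/49, sR=40/17; mL=-5360/833, mR=-720/833; mL+mR=-6080/833 → advance -1; mR−mL=4640/833 → turn +1·90°
n=4: pose=(2,-5,W); sL=100, sR=4; mL=-104, mR=-48; mL+mR=-152 → advance -1; mR−mL=56 → turn +1·90°
n=5: pose=(3,-5,S); sL=200/53, sR=40; mL=-2320/53, mR=960/53; mL+mR=-1360/53 → advance -1; mR−mL=3280/53 → turn +1·90°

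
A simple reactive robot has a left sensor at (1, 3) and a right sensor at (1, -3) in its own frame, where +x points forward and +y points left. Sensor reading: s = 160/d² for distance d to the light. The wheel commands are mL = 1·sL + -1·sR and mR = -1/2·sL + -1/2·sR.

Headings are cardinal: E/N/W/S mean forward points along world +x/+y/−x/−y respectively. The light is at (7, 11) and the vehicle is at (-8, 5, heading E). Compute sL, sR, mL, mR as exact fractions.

left sensor world pos  = (-7, 8); dL² = 205
right sensor world pos = (-7, 2); dR² = 277
sL = 160/205 = 32/41
sR = 160/277 = 160/277
mL = 1·sL + -1·sR = 2304/11357
mR = -1/2·sL + -1/2·sR = -7712/11357

32/41 160/277 2304/11357 -7712/11357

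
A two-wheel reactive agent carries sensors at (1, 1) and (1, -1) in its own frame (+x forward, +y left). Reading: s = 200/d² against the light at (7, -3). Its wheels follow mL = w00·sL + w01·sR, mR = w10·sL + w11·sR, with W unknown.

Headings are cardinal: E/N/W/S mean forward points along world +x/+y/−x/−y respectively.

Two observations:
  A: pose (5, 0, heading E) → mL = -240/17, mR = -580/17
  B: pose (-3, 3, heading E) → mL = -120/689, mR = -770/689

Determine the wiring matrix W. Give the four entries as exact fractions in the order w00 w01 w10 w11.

1/2 -1/2 1/2 -1

obs A: pose=(5,0,E) → sL=200/17, sR=40, mL=-240/17, mR=-580/17
obs B: pose=(-3,3,E) → sL=20/13, sR=100/53, mL=-120/689, mR=-770/689
sensor matrix S = [[200/17, 40], [20/13, 100/53]]; det S = -460800/11713
solve [mL_A; mL_B] = S·[w00; w01] and [mR_A; mR_B] = S·[w10; w11]:
  w00 = 1/2, w01 = -1/2, w10 = 1/2, w11 = -1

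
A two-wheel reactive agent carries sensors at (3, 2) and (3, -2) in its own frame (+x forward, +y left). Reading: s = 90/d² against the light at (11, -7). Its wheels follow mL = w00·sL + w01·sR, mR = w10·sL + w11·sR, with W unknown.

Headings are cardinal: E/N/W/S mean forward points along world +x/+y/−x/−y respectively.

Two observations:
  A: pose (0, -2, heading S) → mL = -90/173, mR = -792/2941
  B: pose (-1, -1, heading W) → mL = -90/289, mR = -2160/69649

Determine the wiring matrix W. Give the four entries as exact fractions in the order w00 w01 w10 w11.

0 -1 -1/2 1/2

obs A: pose=(0,-2,S) → sL=18/17, sR=90/173, mL=-90/173, mR=-792/2941
obs B: pose=(-1,-1,W) → sL=90/241, sR=90/289, mL=-90/289, mR=-2160/69649
sensor matrix S = [[18/17, 90/173], [90/241, 90/289]]; det S = 27747360/204837709
solve [mL_A; mL_B] = S·[w00; w01] and [mR_A; mR_B] = S·[w10; w11]:
  w00 = 0, w01 = -1, w10 = -1/2, w11 = 1/2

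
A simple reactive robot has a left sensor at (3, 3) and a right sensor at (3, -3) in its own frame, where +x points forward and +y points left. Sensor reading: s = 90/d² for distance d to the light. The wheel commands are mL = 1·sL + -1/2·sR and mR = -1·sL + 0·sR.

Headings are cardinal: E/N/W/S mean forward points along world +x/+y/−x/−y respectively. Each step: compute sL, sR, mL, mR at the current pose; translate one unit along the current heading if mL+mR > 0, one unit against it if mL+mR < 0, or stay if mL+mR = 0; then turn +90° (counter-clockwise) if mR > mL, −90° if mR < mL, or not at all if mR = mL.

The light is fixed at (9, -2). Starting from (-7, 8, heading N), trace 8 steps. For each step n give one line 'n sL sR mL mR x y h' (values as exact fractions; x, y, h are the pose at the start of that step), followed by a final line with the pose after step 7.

0 9/53 45/169 657/17914 -9/53 -7 8 N
1 90/313 18/41 873/12833 -90/313 -7 7 E
2 45/116 45/218 900/3161 -45/116 -8 7 S
3 90/449 90/569 31005/255481 -90/449 -8 8 W
4 9/53 45/169 657/17914 -9/53 -7 8 N
5 90/313 18/41 873/12833 -90/313 -7 7 E
6 45/116 45/218 900/3161 -45/116 -8 7 S
7 90/449 90/569 31005/255481 -90/449 -8 8 W
final -7 8 N

n=0: pose=(-7,8,N); sL=9/53, sR=45/169; mL=657/17914, mR=-9/53; mL+mR=-45/338 → advance -1; mR−mL=-3699/17914 → turn -1·90°
n=1: pose=(-7,7,E); sL=90/313, sR=18/41; mL=873/12833, mR=-90/313; mL+mR=-9/41 → advance -1; mR−mL=-4563/12833 → turn -1·90°
n=2: pose=(-8,7,S); sL=45/116, sR=45/218; mL=900/3161, mR=-45/116; mL+mR=-45/436 → advance -1; mR−mL=-8505/12644 → turn -1·90°
n=3: pose=(-8,8,W); sL=90/449, sR=90/569; mL=31005/255481, mR=-90/449; mL+mR=-45/569 → advance -1; mR−mL=-82215/255481 → turn -1·90°
n=4: pose=(-7,8,N); sL=9/53, sR=45/169; mL=657/17914, mR=-9/53; mL+mR=-45/338 → advance -1; mR−mL=-3699/17914 → turn -1·90°
n=5: pose=(-7,7,E); sL=90/313, sR=18/41; mL=873/12833, mR=-90/313; mL+mR=-9/41 → advance -1; mR−mL=-4563/12833 → turn -1·90°
n=6: pose=(-8,7,S); sL=45/116, sR=45/218; mL=900/3161, mR=-45/116; mL+mR=-45/436 → advance -1; mR−mL=-8505/12644 → turn -1·90°
n=7: pose=(-8,8,W); sL=90/449, sR=90/569; mL=31005/255481, mR=-90/449; mL+mR=-45/569 → advance -1; mR−mL=-82215/255481 → turn -1·90°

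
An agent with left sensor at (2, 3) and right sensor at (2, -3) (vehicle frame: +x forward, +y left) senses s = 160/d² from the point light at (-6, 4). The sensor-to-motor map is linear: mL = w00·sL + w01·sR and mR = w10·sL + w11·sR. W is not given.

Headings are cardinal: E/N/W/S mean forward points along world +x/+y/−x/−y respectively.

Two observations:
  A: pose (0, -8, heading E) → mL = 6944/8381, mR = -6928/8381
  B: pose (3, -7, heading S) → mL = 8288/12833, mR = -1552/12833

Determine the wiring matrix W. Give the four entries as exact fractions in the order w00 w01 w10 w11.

obs A: pose=(0,-8,E) → sL=32/29, sR=160/289, mL=6944/8381, mR=-6928/8381
obs B: pose=(3,-7,S) → sL=160/313, sR=32/41, mL=8288/12833, mR=-1552/12833
sensor matrix S = [[32/29, 160/289], [160/313, 32/41]]; det S = 62189568/107553373
solve [mL_A; mL_B] = S·[w00; w01] and [mR_A; mR_B] = S·[w10; w11]:
  w00 = 1/2, w01 = 1/2, w10 = -1, w11 = 1/2

1/2 1/2 -1 1/2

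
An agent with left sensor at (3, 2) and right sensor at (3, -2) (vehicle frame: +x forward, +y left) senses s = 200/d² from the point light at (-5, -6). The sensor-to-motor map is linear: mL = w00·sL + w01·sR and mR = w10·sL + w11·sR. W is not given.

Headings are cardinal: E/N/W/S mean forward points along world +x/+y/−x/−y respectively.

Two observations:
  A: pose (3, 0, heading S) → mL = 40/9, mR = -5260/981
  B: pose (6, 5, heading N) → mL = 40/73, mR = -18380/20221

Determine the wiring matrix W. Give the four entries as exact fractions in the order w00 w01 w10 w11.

obs A: pose=(3,0,S) → sL=200/109, sR=40/9, mL=40/9, mR=-5260/981
obs B: pose=(6,5,N) → sL=200/277, sR=40/73, mL=40/73, mR=-18380/20221
sensor matrix S = [[200/109, 40/9], [200/277, 40/73]]; det S = -43712000/19836801
solve [mL_A; mL_B] = S·[w00; w01] and [mR_A; mR_B] = S·[w10; w11]:
  w00 = 0, w01 = 1, w10 = -1/2, w11 = -1

0 1 -1/2 -1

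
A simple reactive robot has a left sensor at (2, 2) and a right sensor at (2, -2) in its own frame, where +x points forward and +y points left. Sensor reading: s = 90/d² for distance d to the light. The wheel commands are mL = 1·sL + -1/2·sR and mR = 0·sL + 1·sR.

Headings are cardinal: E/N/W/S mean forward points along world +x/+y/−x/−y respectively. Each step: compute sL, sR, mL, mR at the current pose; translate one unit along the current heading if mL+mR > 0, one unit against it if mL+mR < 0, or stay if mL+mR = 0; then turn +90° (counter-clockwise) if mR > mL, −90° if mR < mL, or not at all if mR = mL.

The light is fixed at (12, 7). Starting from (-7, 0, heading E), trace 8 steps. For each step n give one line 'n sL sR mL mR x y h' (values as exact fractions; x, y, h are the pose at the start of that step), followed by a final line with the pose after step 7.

n=0: pose=(-7,0,E); sL=45/157, sR=9/37; mL=1917/11618, mR=9/37; mL+mR=4743/11618 → advance +1; mR−mL=909/11618 → turn +1·90°
n=1: pose=(-6,0,N); sL=18/85, sR=90/281; mL=1233/23885, mR=90/281; mL+mR=8883/23885 → advance +1; mR−mL=6417/23885 → turn +1·90°
n=2: pose=(-6,1,W); sL=45/232, sR=45/208; mL=1035/12064, mR=45/208; mL+mR=3645/12064 → advance +1; mR−mL=1575/12064 → turn +1·90°
n=3: pose=(-7,1,S); sL=90/353, sR=18/101; mL=5913/35653, mR=18/101; mL+mR=12267/35653 → advance +1; mR−mL=441/35653 → turn +1·90°
n=4: pose=(-7,0,E); sL=45/157, sR=9/37; mL=1917/11618, mR=9/37; mL+mR=4743/11618 → advance +1; mR−mL=909/11618 → turn +1·90°
n=5: pose=(-6,0,N); sL=18/85, sR=90/281; mL=1233/23885, mR=90/281; mL+mR=8883/23885 → advance +1; mR−mL=6417/23885 → turn +1·90°
n=6: pose=(-6,1,W); sL=45/232, sR=45/208; mL=1035/12064, mR=45/208; mL+mR=3645/12064 → advance +1; mR−mL=1575/12064 → turn +1·90°
n=7: pose=(-7,1,S); sL=90/353, sR=18/101; mL=5913/35653, mR=18/101; mL+mR=12267/35653 → advance +1; mR−mL=441/35653 → turn +1·90°

0 45/157 9/37 1917/11618 9/37 -7 0 E
1 18/85 90/281 1233/23885 90/281 -6 0 N
2 45/232 45/208 1035/12064 45/208 -6 1 W
3 90/353 18/101 5913/35653 18/101 -7 1 S
4 45/157 9/37 1917/11618 9/37 -7 0 E
5 18/85 90/281 1233/23885 90/281 -6 0 N
6 45/232 45/208 1035/12064 45/208 -6 1 W
7 90/353 18/101 5913/35653 18/101 -7 1 S
final -7 0 E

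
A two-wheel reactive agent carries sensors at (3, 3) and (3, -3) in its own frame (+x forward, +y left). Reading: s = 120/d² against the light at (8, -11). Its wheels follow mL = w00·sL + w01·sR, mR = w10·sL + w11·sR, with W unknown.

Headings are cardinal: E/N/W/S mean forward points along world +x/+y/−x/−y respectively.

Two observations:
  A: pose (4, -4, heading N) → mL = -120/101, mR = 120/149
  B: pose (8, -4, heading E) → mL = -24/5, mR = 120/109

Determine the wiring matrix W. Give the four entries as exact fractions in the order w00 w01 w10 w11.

0 -1 1 0

obs A: pose=(4,-4,N) → sL=120/149, sR=120/101, mL=-120/101, mR=120/149
obs B: pose=(8,-4,E) → sL=120/109, sR=24/5, mL=-24/5, mR=120/109
sensor matrix S = [[120/149, 120/101], [120/109, 24/5]]; det S = 4195584/1640341
solve [mL_A; mL_B] = S·[w00; w01] and [mR_A; mR_B] = S·[w10; w11]:
  w00 = 0, w01 = -1, w10 = 1, w11 = 0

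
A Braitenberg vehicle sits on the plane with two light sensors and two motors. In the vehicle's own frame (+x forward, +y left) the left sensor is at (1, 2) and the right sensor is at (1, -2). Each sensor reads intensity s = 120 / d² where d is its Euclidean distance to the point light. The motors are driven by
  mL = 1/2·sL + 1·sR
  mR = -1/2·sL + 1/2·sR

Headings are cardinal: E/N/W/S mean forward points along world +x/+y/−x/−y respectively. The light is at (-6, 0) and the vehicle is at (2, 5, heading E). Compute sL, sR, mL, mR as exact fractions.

12/13 4/3 70/39 8/39

left sensor world pos  = (3, 7); dL² = 130
right sensor world pos = (3, 3); dR² = 90
sL = 120/130 = 12/13
sR = 120/90 = 4/3
mL = 1/2·sL + 1·sR = 70/39
mR = -1/2·sL + 1/2·sR = 8/39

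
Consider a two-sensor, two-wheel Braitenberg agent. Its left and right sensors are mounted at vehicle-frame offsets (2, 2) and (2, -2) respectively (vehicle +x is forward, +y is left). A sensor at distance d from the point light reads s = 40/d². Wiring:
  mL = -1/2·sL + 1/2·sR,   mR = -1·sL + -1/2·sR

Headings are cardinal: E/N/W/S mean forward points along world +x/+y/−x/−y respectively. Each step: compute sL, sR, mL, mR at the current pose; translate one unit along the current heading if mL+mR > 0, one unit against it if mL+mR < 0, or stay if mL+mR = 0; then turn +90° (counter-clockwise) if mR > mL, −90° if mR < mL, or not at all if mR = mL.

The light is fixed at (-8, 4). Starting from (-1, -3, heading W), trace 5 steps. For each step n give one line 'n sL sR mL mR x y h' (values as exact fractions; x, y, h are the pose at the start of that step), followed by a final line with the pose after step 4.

0 20/53 4/5 56/265 -206/265 -1 -3 W
1 40/61 8/25 -256/1525 -1244/1525 0 -3 N
2 5/17 1/5 -4/85 -67/170 0 -4 E
3 40/181 8/25 224/4525 -1724/4525 -1 -4 S
4 20/53 4/5 56/265 -206/265 -1 -3 W
final 0 -3 N

n=0: pose=(-1,-3,W); sL=20/53, sR=4/5; mL=56/265, mR=-206/265; mL+mR=-30/53 → advance -1; mR−mL=-262/265 → turn -1·90°
n=1: pose=(0,-3,N); sL=40/61, sR=8/25; mL=-256/1525, mR=-1244/1525; mL+mR=-60/61 → advance -1; mR−mL=-988/1525 → turn -1·90°
n=2: pose=(0,-4,E); sL=5/17, sR=1/5; mL=-4/85, mR=-67/170; mL+mR=-15/34 → advance -1; mR−mL=-59/170 → turn -1·90°
n=3: pose=(-1,-4,S); sL=40/181, sR=8/25; mL=224/4525, mR=-1724/4525; mL+mR=-60/181 → advance -1; mR−mL=-1948/4525 → turn -1·90°
n=4: pose=(-1,-3,W); sL=20/53, sR=4/5; mL=56/265, mR=-206/265; mL+mR=-30/53 → advance -1; mR−mL=-262/265 → turn -1·90°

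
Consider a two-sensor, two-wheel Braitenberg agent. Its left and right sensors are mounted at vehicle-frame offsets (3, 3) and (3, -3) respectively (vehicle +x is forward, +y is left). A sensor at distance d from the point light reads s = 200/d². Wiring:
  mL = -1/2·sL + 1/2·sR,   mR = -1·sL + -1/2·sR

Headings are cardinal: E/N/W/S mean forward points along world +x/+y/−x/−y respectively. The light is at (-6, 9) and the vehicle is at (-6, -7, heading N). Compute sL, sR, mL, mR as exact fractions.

left sensor world pos  = (-9, -4); dL² = 178
right sensor world pos = (-3, -4); dR² = 178
sL = 200/178 = 100/89
sR = 200/178 = 100/89
mL = -1/2·sL + 1/2·sR = 0
mR = -1·sL + -1/2·sR = -150/89

100/89 100/89 0 -150/89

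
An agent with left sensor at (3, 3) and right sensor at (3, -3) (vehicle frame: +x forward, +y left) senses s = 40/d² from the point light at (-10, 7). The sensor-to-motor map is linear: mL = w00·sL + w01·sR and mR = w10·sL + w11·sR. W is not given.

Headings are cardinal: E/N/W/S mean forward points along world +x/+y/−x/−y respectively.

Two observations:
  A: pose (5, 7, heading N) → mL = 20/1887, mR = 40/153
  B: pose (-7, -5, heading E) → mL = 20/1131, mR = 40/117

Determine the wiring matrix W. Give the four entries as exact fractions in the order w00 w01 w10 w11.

obs A: pose=(5,7,N) → sL=40/153, sR=40/333, mL=20/1887, mR=40/153
obs B: pose=(-7,-5,E) → sL=40/117, sR=40/261, mL=20/1131, mR=40/117
sensor matrix S = [[40/153, 40/333], [40/117, 40/261]]; det S = -6400/6402591
solve [mL_A; mL_B] = S·[w00; w01] and [mR_A; mR_B] = S·[w10; w11]:
  w00 = 1/2, w01 = -1, w10 = 1, w11 = 0

1/2 -1 1 0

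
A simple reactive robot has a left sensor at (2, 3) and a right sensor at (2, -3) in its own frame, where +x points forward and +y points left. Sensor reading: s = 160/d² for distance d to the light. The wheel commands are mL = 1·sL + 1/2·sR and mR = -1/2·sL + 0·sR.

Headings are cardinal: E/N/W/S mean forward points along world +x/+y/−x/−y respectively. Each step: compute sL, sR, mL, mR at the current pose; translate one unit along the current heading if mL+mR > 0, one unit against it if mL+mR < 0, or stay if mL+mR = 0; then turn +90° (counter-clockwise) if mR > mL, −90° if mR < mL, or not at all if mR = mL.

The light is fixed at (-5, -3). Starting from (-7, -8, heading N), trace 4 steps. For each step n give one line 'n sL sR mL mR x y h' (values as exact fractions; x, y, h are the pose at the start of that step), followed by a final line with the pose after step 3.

n=0: pose=(-7,-8,N); sL=80/17, sR=16; mL=216/17, mR=-40/17; mL+mR=176/17 → advance +1; mR−mL=-256/17 → turn -1·90°
n=1: pose=(-7,-7,E); sL=160, sR=160/49; mL=7920/49, mR=-80; mL+mR=4000/49 → advance +1; mR−mL=-11840/49 → turn -1·90°
n=2: pose=(-6,-7,S); sL=4, sR=40/13; mL=72/13, mR=-2; mL+mR=46/13 → advance +1; mR−mL=-98/13 → turn -1·90°
n=3: pose=(-6,-8,W); sL=160/73, sR=160/13; mL=7920/949, mR=-80/73; mL+mR=6880/949 → advance +1; mR−mL=-8960/949 → turn -1·90°

0 80/17 16 216/17 -40/17 -7 -8 N
1 160 160/49 7920/49 -80 -7 -7 E
2 4 40/13 72/13 -2 -6 -7 S
3 160/73 160/13 7920/949 -80/73 -6 -8 W
final -7 -8 N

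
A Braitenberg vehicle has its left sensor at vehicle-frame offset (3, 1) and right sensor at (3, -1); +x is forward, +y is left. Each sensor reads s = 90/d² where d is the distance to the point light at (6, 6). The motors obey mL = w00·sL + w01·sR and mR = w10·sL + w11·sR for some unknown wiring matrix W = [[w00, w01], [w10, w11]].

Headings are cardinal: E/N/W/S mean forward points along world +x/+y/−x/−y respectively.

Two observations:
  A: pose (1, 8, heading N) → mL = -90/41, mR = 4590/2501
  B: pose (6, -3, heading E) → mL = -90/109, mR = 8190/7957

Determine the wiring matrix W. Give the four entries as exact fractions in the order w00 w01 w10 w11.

0 -1 1/2 1/2

obs A: pose=(1,8,N) → sL=90/61, sR=90/41, mL=-90/41, mR=4590/2501
obs B: pose=(6,-3,E) → sL=90/73, sR=90/109, mL=-90/109, mR=8190/7957
sensor matrix S = [[90/61, 90/41], [90/73, 90/109]]; det S = -29613600/19900457
solve [mL_A; mL_B] = S·[w00; w01] and [mR_A; mR_B] = S·[w10; w11]:
  w00 = 0, w01 = -1, w10 = 1/2, w11 = 1/2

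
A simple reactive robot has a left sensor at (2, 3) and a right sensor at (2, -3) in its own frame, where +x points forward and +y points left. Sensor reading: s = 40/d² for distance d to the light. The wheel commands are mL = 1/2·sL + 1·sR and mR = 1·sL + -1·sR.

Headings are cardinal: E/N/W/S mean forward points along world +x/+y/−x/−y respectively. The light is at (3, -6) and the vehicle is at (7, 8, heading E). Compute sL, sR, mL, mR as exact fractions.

left sensor world pos  = (9, 11); dL² = 325
right sensor world pos = (9, 5); dR² = 157
sL = 40/325 = 8/65
sR = 40/157 = 40/157
mL = 1/2·sL + 1·sR = 3228/10205
mR = 1·sL + -1·sR = -1344/10205

8/65 40/157 3228/10205 -1344/10205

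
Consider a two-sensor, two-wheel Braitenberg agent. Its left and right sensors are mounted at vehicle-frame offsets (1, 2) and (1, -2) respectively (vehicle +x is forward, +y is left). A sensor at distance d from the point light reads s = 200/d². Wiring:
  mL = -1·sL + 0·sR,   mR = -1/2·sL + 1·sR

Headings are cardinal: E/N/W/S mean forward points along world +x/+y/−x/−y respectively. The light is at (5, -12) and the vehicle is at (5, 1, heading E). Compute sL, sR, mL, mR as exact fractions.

100/113 100/61 -100/113 8250/6893

left sensor world pos  = (6, 3); dL² = 226
right sensor world pos = (6, -1); dR² = 122
sL = 200/226 = 100/113
sR = 200/122 = 100/61
mL = -1·sL + 0·sR = -100/113
mR = -1/2·sL + 1·sR = 8250/6893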